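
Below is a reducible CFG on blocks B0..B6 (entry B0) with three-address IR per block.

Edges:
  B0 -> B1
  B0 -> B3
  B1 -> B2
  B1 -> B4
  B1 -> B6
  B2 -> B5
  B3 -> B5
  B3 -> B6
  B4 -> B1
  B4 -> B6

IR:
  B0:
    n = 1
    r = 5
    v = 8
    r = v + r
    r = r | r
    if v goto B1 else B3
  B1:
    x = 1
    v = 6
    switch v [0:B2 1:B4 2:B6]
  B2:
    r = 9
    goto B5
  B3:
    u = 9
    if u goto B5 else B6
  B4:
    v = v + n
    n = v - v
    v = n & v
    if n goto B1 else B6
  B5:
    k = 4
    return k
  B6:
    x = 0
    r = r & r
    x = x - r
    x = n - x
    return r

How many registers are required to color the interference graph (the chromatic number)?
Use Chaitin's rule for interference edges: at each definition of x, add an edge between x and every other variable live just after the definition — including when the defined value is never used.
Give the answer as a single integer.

Answer: 3

Working:
Block summaries:
  B0 def {n,r,v} use ∅
  B1 def {v,x} use ∅
  B2 def {r} use ∅
  B3 def {u} use ∅
  B4 def {n,v} use {n,v}
  B5 def {k} use ∅
  B6 def {r,x} use {n,r}

Backward fixpoint:
  B0 li=∅ lo={n,r}
  B1 li={n,r} lo={n,r,v}
  B2 li=∅ lo=∅
  B3 li={n,r} lo={n,r}
  B4 li={n,r,v} lo={n,r}
  B5 li=∅ lo=∅
  B6 li={n,r} lo=∅

Conflict graph:
  k↔∅
  n↔{r,u,v,x}
  r↔{n,u,v,x}
  u↔{n,r}
  v↔{n,r}
  x↔{n,r}

Colouring:
  clique {n,r,u} ⇒ need ≥ 3
  3-colouring: r0={k,n}  r1={r}  r2={u,v,x}
  χ = 3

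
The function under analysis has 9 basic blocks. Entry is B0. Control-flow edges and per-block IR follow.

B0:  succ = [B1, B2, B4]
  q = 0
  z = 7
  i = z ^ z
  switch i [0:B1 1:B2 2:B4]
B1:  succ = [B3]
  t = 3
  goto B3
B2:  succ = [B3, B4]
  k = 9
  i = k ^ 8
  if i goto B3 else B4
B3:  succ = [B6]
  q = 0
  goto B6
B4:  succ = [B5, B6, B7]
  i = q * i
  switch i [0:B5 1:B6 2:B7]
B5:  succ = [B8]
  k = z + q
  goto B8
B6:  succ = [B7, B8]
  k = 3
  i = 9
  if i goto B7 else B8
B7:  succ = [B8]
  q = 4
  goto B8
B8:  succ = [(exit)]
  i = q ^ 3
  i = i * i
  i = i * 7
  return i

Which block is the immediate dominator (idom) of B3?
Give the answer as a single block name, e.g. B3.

Answer: B0

Working:
idom tree: B1←B0 B2←B0 B3←B0 B4←B0 B5←B4 B6←B0 B7←B0 B8←B0
Dom∩ at merges:
  B3: preds {B1,B2}: {B0,B1} ∩ {B0,B2} = {B0}; idom=B0
  B4: preds {B0,B2}: {B0} ∩ {B0,B2} = {B0}; idom=B0
  B6: preds {B3,B4}: {B0,B3} ∩ {B0,B4} = {B0}; idom=B0
  B7: preds {B4,B6}: {B0,B4} ∩ {B0,B6} = {B0}; idom=B0
  B8: preds {B5,B6,B7}: {B0,B4,B5} ∩ {B0,B6} ∩ {B0,B7} = {B0}; idom=B0

idom(B3) = B0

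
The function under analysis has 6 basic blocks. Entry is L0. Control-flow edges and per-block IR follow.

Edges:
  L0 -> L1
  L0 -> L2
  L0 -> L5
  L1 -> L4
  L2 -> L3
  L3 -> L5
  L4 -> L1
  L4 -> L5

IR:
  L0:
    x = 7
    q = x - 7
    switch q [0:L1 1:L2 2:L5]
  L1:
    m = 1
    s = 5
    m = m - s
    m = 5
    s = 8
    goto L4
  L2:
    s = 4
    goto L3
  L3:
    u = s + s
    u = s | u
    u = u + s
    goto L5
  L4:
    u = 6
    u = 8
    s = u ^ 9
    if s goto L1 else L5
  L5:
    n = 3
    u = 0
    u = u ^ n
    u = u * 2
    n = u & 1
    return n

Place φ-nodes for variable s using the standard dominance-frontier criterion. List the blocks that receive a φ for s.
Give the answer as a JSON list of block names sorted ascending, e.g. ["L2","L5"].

idom tree: L1←L0 L2←L0 L3←L2 L4←L1 L5←L0
Dom∩ at merges:
  L1: preds {L0,L4}: {L0} ∩ {L0,L1,L4} = {L0}; idom=L0
  L5: preds {L0,L3,L4}: {L0} ∩ {L0,L2,L3} ∩ {L0,L1,L4} = {L0}; idom=L0

DF walk-up:
  join L1 pred L0: · stop@L0
  join L1 pred L4: L4→L1 stop@L0
  join L5 pred L0: · stop@L0
  join L5 pred L3: L3→L2 stop@L0
  join L5 pred L4: L4→L1 stop@L0
  L0 → ∅
  L1 → {L1,L5}
  L2 → {L5}
  L3 → {L5}
  L4 → {L1,L5}
  L5 → ∅

φ for s: defs {L1,L2,L4}
  DF⁺ = {L1,L5}

Answer: ["L1", "L5"]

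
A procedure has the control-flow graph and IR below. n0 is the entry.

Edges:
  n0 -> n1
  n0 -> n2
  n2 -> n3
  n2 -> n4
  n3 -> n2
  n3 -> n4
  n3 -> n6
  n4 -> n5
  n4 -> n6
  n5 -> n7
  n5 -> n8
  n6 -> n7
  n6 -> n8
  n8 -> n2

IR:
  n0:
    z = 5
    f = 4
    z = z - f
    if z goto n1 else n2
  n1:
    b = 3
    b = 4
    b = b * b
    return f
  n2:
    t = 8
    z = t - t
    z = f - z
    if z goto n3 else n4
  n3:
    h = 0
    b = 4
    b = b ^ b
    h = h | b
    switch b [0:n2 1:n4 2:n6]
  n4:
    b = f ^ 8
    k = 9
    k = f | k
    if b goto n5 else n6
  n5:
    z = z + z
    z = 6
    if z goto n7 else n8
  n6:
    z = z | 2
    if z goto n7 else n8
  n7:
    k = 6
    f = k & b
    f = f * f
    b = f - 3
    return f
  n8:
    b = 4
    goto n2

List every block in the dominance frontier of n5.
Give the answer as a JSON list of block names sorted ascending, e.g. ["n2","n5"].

idom tree: n1←n0 n2←n0 n3←n2 n4←n2 n5←n4 n6←n2 n7←n2 n8←n2
Dom∩ at merges:
  n2: preds {n0,n3,n8}: {n0} ∩ {n0,n2,n3} ∩ {n0,n2,n8} = {n0}; idom=n0
  n4: preds {n2,n3}: {n0,n2} ∩ {n0,n2,n3} = {n0,n2}; idom=n2
  n6: preds {n3,n4}: {n0,n2,n3} ∩ {n0,n2,n4} = {n0,n2}; idom=n2
  n7: preds {n5,n6}: {n0,n2,n4,n5} ∩ {n0,n2,n6} = {n0,n2}; idom=n2
  n8: preds {n5,n6}: {n0,n2,n4,n5} ∩ {n0,n2,n6} = {n0,n2}; idom=n2

DF walk-up:
  join n2 pred n0: · stop@n0
  join n2 pred n3: n3→n2 stop@n0
  join n2 pred n8: n8→n2 stop@n0
  join n4 pred n2: · stop@n2
  join n4 pred n3: n3 stop@n2
  join n6 pred n3: n3 stop@n2
  join n6 pred n4: n4 stop@n2
  join n7 pred n5: n5→n4 stop@n2
  join n7 pred n6: n6 stop@n2
  join n8 pred n5: n5→n4 stop@n2
  join n8 pred n6: n6 stop@n2
  DF(n0)=∅
  DF(n1)=∅
  DF(n2)={n2}
  DF(n3)={n2,n4,n6}
  DF(n4)={n6,n7,n8}
  DF(n5)={n7,n8}
  DF(n6)={n7,n8}
  DF(n7)=∅
  DF(n8)={n2}

DF(n5) = ["n7", "n8"]

Answer: ["n7", "n8"]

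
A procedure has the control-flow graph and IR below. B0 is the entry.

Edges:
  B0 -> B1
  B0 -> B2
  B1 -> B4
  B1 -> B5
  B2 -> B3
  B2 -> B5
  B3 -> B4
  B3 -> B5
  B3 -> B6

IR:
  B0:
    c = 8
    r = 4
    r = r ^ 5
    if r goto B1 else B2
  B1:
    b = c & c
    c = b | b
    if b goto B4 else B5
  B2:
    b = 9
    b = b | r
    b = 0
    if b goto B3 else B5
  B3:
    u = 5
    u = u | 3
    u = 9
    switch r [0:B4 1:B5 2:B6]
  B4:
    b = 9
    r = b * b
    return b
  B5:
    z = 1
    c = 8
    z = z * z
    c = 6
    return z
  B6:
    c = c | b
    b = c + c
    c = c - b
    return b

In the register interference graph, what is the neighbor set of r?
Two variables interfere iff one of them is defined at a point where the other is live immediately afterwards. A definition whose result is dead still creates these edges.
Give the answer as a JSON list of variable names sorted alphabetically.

def/use:
  B0: def={c,r} ue=∅
  B1: def={b,c} ue={c}
  B2: def={b} ue={r}
  B3: def={u} ue={r}
  B4: def={b,r} ue=∅
  B5: def={c,z} ue=∅
  B6: def={b,c} ue={b,c}

Backward fixpoint:
  B0: in=∅ out={c,r}
  B1: in={c} out=∅
  B2: in={c,r} out={b,c,r}
  B3: in={b,c,r} out={b,c}
  B4: in=∅ out=∅
  B5: in=∅ out=∅
  B6: in={b,c} out=∅

Interfere edges:
  b↔{c,r,u}
  c↔{b,r,u,z}
  r↔{b,c,u}
  u↔{b,c,r}
  z↔{c}

N(r) = ["b", "c", "u"]

Answer: ["b", "c", "u"]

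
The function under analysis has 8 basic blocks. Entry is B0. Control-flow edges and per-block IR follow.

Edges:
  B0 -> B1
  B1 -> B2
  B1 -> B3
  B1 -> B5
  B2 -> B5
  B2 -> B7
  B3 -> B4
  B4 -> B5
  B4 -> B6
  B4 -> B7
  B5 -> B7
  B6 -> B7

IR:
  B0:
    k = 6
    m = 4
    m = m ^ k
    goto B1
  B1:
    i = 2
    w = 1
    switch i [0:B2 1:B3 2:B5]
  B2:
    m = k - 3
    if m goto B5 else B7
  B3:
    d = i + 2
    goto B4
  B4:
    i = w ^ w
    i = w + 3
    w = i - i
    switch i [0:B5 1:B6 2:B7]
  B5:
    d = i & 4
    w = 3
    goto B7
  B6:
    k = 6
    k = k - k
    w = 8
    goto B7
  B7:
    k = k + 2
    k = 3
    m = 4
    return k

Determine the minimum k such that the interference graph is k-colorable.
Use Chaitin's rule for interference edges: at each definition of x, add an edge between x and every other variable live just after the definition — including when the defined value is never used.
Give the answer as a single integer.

Answer: 3

Analysis:
Block summaries:
  B0: {k,m} / ∅
  B1: {i,w} / ∅
  B2: {m} / {k}
  B3: {d} / {i}
  B4: {i,w} / {w}
  B5: {d,w} / {i}
  B6: {k,w} / ∅
  B7: {k,m} / {k}

Live sets:
  live B0: ∅→{k}
  live B1: {k}→{i,k,w}
  live B2: {i,k}→{i,k}
  live B3: {i,k,w}→{k,w}
  live B4: {k,w}→{i,k}
  live B5: {i,k}→{k}
  live B6: ∅→{k}
  live B7: {k}→∅

Interference:
  d — {k,w}
  i — {k,m,w}
  k — {d,i,m,w}
  m — {i,k}
  w — {d,i,k}

Chromatic number:
  clique {d,k,w} ⇒ need ≥ 3
  assign d→r1 i→r1 k→r0 m→r2 w→r2 — no edge inside a register ⇒ χ ≤ 3
  χ = 3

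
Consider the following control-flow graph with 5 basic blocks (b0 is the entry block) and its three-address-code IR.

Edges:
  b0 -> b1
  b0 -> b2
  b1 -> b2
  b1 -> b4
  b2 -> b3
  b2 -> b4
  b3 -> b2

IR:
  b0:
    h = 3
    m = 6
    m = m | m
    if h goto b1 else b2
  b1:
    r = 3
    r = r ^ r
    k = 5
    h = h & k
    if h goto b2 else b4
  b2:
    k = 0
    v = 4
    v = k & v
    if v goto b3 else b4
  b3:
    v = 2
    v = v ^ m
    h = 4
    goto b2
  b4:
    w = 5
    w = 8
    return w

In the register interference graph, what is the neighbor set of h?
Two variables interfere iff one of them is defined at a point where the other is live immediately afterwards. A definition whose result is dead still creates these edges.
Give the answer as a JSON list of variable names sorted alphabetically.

Answer: ["k", "m", "r"]

Working:
def/use:
  b0 def {h,m} use ∅
  b1 def {h,k,r} use {h}
  b2 def {k,v} use ∅
  b3 def {h,v} use {m}
  b4 def {w} use ∅

Backward fixpoint:
  b0: in=∅ out={h,m}
  b1: in={h,m} out={m}
  b2: in={m} out={m}
  b3: in={m} out={m}
  b4: in=∅ out=∅

Interference:
  h: {k,m,r}
  k: {h,m,v}
  m: {h,k,r,v}
  r: {h,m}
  v: {k,m}
  w: ∅

N(h) = ["k", "m", "r"]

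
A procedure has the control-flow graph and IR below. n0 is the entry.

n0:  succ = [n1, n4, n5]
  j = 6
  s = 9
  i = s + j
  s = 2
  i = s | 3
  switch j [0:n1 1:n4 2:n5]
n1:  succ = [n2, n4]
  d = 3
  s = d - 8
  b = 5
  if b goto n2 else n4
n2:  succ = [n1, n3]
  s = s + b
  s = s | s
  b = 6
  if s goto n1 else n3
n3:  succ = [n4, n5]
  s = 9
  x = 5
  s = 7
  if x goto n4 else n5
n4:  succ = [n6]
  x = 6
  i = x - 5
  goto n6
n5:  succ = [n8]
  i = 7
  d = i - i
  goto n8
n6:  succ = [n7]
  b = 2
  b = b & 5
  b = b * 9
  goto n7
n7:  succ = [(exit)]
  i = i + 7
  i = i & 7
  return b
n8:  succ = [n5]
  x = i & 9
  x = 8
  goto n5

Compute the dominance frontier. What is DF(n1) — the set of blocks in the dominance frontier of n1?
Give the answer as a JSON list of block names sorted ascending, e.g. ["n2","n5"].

idom tree: n1←n0 n2←n1 n3←n2 n4←n0 n5←n0 n6←n4 n7←n6 n8←n5
Dom∩ at merges:
  n1: preds {n0,n2}: {n0} ∩ {n0,n1,n2} = {n0}; idom=n0
  n4: preds {n0,n1,n3}: {n0} ∩ {n0,n1} ∩ {n0,n1,n2,n3} = {n0}; idom=n0
  n5: preds {n0,n3,n8}: {n0} ∩ {n0,n1,n2,n3} ∩ {n0,n5,n8} = {n0}; idom=n0

DF derivation:
  n1←n0: walk · to n0
  n1←n2: walk n2→n1 to n0
  n4←n0: walk · to n0
  n4←n1: walk n1 to n0
  n4←n3: walk n3→n2→n1 to n0
  n5←n0: walk · to n0
  n5←n3: walk n3→n2→n1 to n0
  n5←n8: walk n8→n5 to n0
  n0: DF=∅
  n1: DF={n1,n4,n5}
  n2: DF={n1,n4,n5}
  n3: DF={n4,n5}
  n4: DF=∅
  n5: DF={n5}
  n6: DF=∅
  n7: DF=∅
  n8: DF={n5}

DF(n1) = ["n1", "n4", "n5"]

Answer: ["n1", "n4", "n5"]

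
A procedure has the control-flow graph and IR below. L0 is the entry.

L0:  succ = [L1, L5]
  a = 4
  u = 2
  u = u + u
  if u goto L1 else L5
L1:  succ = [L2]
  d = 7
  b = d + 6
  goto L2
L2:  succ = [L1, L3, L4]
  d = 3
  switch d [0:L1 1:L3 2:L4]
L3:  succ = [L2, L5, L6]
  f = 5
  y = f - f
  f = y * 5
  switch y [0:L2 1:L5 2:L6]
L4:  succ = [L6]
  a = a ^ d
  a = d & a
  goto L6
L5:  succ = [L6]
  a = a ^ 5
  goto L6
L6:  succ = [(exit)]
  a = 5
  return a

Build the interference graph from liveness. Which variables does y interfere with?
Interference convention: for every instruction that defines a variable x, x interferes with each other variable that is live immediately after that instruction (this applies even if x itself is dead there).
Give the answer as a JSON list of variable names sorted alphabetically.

def/use:
  L0 def {a,u} use ∅
  L1 def {b,d} use ∅
  L2 def {d} use ∅
  L3 def {f,y} use ∅
  L4 def {a} use {a,d}
  L5 def {a} use {a}
  L6 def {a} use ∅

Live sets:
  live L0: ∅→{a}
  live L1: {a}→{a}
  live L2: {a}→{a,d}
  live L3: {a}→{a}
  live L4: {a,d}→∅
  live L5: {a}→∅
  live L6: ∅→∅

Interference:
  a↔{b,d,f,u,y}
  b↔{a}
  d↔{a}
  f↔{a,y}
  u↔{a}
  y↔{a,f}

N(y) = ["a", "f"]

Answer: ["a", "f"]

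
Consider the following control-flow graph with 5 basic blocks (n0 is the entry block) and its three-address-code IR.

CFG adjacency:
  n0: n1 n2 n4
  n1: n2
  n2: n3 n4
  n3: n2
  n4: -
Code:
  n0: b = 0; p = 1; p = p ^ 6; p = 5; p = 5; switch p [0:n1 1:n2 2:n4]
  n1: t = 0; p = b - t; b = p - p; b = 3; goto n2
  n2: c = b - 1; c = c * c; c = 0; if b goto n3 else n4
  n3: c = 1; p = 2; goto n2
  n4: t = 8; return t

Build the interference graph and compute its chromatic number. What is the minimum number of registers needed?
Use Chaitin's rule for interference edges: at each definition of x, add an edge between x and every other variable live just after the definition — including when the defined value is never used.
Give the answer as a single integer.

def/use:
  n0: {b,p} / ∅
  n1: {b,p,t} / {b}
  n2: {c} / {b}
  n3: {c,p} / ∅
  n4: {t} / ∅

Backward fixpoint:
  n0: in=∅ out={b}
  n1: in={b} out={b}
  n2: in={b} out={b}
  n3: in={b} out={b}
  n4: in=∅ out=∅

Interference:
  b — {c,p,t}
  c — {b}
  p — {b}
  t — {b}

Registers:
  clique {b,c} ⇒ need ≥ 2
  2-colouring: R0={b}  R1={c,p,t}
  χ = 2

Answer: 2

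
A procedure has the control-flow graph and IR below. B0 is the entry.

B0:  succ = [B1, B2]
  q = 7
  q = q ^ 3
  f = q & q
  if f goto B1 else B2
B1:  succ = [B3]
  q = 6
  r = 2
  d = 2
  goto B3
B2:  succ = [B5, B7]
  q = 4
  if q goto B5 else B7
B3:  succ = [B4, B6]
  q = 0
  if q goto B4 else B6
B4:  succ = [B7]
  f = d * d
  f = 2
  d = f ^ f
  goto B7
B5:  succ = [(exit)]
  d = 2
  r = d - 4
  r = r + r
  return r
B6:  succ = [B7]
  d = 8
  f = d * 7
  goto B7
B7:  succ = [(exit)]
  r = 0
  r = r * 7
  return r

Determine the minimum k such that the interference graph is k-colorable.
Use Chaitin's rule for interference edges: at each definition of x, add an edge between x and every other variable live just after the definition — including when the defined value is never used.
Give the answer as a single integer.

Per-block:
  B0 def {f,q} use ∅
  B1 def {d,q,r} use ∅
  B2 def {q} use ∅
  B3 def {q} use ∅
  B4 def {d,f} use {d}
  B5 def {d,r} use ∅
  B6 def {d,f} use ∅
  B7 def {r} use ∅

Live sets:
  B0 li=∅ lo=∅
  B1 li=∅ lo={d}
  B2 li=∅ lo=∅
  B3 li={d} lo={d}
  B4 li={d} lo=∅
  B5 li=∅ lo=∅
  B6 li=∅ lo=∅
  B7 li=∅ lo=∅

Interference:
  d: {q}
  f: ∅
  q: {d}
  r: ∅

Chromatic number:
  lower bound: {d,q} mutually conflict ⇒ χ ≥ 2
  2-colouring: r0={d,f,r}  r1={q}
  χ = 2

Answer: 2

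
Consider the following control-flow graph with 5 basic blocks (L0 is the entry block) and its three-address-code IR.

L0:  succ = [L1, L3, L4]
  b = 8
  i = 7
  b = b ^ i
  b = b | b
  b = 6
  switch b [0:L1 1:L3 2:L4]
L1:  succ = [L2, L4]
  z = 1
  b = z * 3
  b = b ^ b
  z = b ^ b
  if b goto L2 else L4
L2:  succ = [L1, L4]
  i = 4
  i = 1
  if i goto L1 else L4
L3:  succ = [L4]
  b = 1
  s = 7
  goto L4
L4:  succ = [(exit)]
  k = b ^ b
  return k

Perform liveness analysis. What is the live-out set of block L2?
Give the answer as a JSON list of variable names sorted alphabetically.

Answer: ["b"]

Analysis:
def/use:
  L0 def {b,i} use ∅
  L1 def {b,z} use ∅
  L2 def {i} use ∅
  L3 def {b,s} use ∅
  L4 def {k} use {b}

Liveness:
  live L0: ∅→{b}
  live L1: ∅→{b}
  live L2: {b}→{b}
  live L3: ∅→{b}
  live L4: {b}→∅

live-out(L2) = ["b"]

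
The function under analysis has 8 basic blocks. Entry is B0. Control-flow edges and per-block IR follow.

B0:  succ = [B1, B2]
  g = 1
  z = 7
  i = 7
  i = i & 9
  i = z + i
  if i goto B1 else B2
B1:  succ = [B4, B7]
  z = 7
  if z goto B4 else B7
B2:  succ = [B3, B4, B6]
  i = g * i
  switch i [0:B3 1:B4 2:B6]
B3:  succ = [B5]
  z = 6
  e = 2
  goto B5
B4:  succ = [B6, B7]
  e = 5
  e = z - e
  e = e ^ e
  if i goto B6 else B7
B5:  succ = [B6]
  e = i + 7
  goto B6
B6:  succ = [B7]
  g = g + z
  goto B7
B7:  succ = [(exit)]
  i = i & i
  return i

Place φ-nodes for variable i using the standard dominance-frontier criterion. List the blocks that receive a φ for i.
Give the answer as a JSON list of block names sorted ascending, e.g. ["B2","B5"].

Answer: ["B4", "B6", "B7"]

Working:
idom tree: B1←B0 B2←B0 B3←B2 B4←B0 B5←B3 B6←B0 B7←B0
Join-block Dom:
  B4: preds {B1,B2}: {B0,B1} ∩ {B0,B2} = {B0}; idom=B0
  B6: preds {B2,B4,B5}: {B0,B2} ∩ {B0,B4} ∩ {B0,B2,B3,B5} = {B0}; idom=B0
  B7: preds {B1,B4,B6}: {B0,B1} ∩ {B0,B4} ∩ {B0,B6} = {B0}; idom=B0

DF walk-up:
  B4←B1: walk B1 to B0
  B4←B2: walk B2 to B0
  B6←B2: walk B2 to B0
  B6←B4: walk B4 to B0
  B6←B5: walk B5→B3→B2 to B0
  B7←B1: walk B1 to B0
  B7←B4: walk B4 to B0
  B7←B6: walk B6 to B0
  B0: DF=∅
  B1: DF={B4,B7}
  B2: DF={B4,B6}
  B3: DF={B6}
  B4: DF={B6,B7}
  B5: DF={B6}
  B6: DF={B7}
  B7: DF=∅

φ for i: defs {B0,B2,B7}
  DF⁺ = {B4,B6,B7}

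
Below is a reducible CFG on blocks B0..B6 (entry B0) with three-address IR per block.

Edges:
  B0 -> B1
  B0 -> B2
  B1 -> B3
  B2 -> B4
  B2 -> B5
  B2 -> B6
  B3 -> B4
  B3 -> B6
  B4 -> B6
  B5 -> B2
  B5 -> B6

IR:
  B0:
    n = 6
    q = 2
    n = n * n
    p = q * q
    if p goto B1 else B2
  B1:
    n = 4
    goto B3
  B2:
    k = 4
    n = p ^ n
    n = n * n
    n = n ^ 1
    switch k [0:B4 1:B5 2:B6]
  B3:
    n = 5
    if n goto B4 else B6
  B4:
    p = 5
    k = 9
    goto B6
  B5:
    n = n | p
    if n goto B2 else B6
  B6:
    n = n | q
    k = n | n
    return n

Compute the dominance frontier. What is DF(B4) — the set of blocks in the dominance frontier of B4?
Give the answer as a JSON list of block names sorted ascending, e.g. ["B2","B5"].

idom tree: B1←B0 B2←B0 B3←B1 B4←B0 B5←B2 B6←B0
Dom∩ at merges:
  B2: preds {B0,B5}: {B0} ∩ {B0,B2,B5} = {B0}; idom=B0
  B4: preds {B2,B3}: {B0,B2} ∩ {B0,B1,B3} = {B0}; idom=B0
  B6: preds {B2,B3,B4,B5}: {B0,B2} ∩ {B0,B1,B3} ∩ {B0,B4} ∩ {B0,B2,B5} = {B0}; idom=B0

DF walk-up:
  B2←B0: walk · to B0
  B2←B5: walk B5→B2 to B0
  B4←B2: walk B2 to B0
  B4←B3: walk B3→B1 to B0
  B6←B2: walk B2 to B0
  B6←B3: walk B3→B1 to B0
  B6←B4: walk B4 to B0
  B6←B5: walk B5→B2 to B0
  B0: DF=∅
  B1: DF={B4,B6}
  B2: DF={B2,B4,B6}
  B3: DF={B4,B6}
  B4: DF={B6}
  B5: DF={B2,B6}
  B6: DF=∅

DF(B4) = ["B6"]

Answer: ["B6"]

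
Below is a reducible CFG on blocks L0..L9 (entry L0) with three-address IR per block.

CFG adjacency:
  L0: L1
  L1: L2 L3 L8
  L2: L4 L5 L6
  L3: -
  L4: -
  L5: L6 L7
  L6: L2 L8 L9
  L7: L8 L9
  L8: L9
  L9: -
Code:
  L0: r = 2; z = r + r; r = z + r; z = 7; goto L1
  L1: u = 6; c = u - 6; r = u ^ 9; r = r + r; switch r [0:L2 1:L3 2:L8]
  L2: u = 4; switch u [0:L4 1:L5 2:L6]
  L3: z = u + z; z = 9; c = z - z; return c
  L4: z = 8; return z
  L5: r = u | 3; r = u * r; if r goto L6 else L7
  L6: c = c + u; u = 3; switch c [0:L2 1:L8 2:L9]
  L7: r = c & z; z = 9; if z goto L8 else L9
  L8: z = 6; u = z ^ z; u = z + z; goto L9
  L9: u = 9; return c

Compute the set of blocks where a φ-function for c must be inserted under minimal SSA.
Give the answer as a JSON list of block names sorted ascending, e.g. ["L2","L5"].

idom tree: L1←L0 L2←L1 L3←L1 L4←L2 L5←L2 L6←L2 L7←L5 L8←L1 L9←L1
Dom at joins:
  L2: preds {L1,L6}: {L0,L1} ∩ {L0,L1,L2,L6} = {L0,L1}; idom=L1
  L6: preds {L2,L5}: {L0,L1,L2} ∩ {L0,L1,L2,L5} = {L0,L1,L2}; idom=L2
  L8: preds {L1,L6,L7}: {L0,L1} ∩ {L0,L1,L2,L6} ∩ {L0,L1,L2,L5,L7} = {L0,L1}; idom=L1
  L9: preds {L6,L7,L8}: {L0,L1,L2,L6} ∩ {L0,L1,L2,L5,L7} ∩ {L0,L1,L8} = {L0,L1}; idom=L1

DF walk-up:
  join L2 pred L1: · stop@L1
  join L2 pred L6: L6→L2 stop@L1
  join L6 pred L2: · stop@L2
  join L6 pred L5: L5 stop@L2
  join L8 pred L1: · stop@L1
  join L8 pred L6: L6→L2 stop@L1
  join L8 pred L7: L7→L5→L2 stop@L1
  join L9 pred L6: L6→L2 stop@L1
  join L9 pred L7: L7→L5→L2 stop@L1
  join L9 pred L8: L8 stop@L1
  L0: DF=∅
  L1: DF=∅
  L2: DF={L2,L8,L9}
  L3: DF=∅
  L4: DF=∅
  L5: DF={L6,L8,L9}
  L6: DF={L2,L8,L9}
  L7: DF={L8,L9}
  L8: DF={L9}
  L9: DF=∅

φ for c: defs {L1,L3,L6}
  DF⁺ = {L2,L8,L9}

Answer: ["L2", "L8", "L9"]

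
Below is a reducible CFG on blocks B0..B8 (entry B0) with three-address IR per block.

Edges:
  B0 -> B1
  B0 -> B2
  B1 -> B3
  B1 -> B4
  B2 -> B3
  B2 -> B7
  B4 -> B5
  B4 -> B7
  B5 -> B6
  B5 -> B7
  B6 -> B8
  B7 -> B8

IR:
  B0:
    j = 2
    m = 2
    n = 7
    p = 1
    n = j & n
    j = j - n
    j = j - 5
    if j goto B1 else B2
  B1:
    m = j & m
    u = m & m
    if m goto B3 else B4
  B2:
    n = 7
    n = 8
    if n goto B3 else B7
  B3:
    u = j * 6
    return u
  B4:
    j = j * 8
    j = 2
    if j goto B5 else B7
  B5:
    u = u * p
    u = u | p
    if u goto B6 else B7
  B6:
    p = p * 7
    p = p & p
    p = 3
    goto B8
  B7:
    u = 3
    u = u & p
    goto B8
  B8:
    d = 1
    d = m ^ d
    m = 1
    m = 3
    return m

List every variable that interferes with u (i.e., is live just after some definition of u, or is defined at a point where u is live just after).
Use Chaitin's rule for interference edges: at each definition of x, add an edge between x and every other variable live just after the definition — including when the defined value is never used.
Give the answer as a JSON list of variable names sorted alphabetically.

Block summaries:
  B0: {j,m,n,p} / ∅
  B1: {m,u} / {j,m}
  B2: {n} / ∅
  B3: {u} / {j}
  B4: {j} / {j}
  B5: {u} / {p,u}
  B6: {p} / {p}
  B7: {u} / {p}
  B8: {d,m} / {m}

Backward fixpoint:
  B0 li=∅ lo={j,m,p}
  B1 li={j,m,p} lo={j,m,p,u}
  B2 li={j,m,p} lo={j,m,p}
  B3 li={j} lo=∅
  B4 li={j,m,p,u} lo={m,p,u}
  B5 li={m,p,u} lo={m,p}
  B6 li={m,p} lo={m}
  B7 li={m,p} lo={m}
  B8 li={m} lo=∅

Interfere edges:
  d — {m}
  j — {m,n,p,u}
  m — {d,j,n,p,u}
  n — {j,m,p}
  p — {j,m,n,u}
  u — {j,m,p}

N(u) = ["j", "m", "p"]

Answer: ["j", "m", "p"]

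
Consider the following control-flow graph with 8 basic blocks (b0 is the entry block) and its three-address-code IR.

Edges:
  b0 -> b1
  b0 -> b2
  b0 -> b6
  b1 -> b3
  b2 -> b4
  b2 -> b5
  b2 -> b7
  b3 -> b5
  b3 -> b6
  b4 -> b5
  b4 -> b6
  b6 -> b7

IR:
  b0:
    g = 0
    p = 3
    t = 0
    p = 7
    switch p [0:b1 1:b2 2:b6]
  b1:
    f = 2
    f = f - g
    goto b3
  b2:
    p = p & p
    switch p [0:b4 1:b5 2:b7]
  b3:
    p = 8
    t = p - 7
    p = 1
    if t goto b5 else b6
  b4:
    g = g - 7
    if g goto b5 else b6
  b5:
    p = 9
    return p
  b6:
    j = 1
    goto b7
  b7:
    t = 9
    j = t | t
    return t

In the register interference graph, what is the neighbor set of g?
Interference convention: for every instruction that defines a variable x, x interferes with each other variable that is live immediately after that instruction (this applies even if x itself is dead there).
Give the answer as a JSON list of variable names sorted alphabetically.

Answer: ["f", "p", "t"]

Derivation:
Per-block:
  b0: def={g,p,t} ue=∅
  b1: def={f} ue={g}
  b2: def={p} ue={p}
  b3: def={p,t} ue=∅
  b4: def={g} ue={g}
  b5: def={p} ue=∅
  b6: def={j} ue=∅
  b7: def={j,t} ue=∅

Backward fixpoint:
  b0 li=∅ lo={g,p}
  b1 li={g} lo=∅
  b2 li={g,p} lo={g}
  b3 li=∅ lo=∅
  b4 li={g} lo=∅
  b5 li=∅ lo=∅
  b6 li=∅ lo=∅
  b7 li=∅ lo=∅

Interference:
  f — {g}
  g — {f,p,t}
  j — {t}
  p — {g,t}
  t — {g,j,p}

N(g) = ["f", "p", "t"]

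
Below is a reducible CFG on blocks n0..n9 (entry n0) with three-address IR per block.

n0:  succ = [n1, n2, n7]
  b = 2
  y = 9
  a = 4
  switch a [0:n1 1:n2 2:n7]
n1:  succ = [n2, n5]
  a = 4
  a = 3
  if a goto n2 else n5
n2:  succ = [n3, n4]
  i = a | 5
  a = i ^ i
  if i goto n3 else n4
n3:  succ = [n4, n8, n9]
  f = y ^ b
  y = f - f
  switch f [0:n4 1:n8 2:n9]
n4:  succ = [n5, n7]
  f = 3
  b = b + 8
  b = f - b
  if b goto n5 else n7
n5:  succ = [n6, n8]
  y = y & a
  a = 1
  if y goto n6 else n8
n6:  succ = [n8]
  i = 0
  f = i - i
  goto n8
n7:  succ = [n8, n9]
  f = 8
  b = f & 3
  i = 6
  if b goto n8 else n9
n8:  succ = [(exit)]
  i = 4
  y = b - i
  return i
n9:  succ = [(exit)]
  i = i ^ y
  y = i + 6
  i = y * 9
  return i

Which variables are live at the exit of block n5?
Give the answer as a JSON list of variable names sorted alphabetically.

Block summaries:
  n0: def={a,b,y} ue=∅
  n1: def={a} ue=∅
  n2: def={a,i} ue={a}
  n3: def={f,y} ue={b,y}
  n4: def={b,f} ue={b}
  n5: def={a,y} ue={a,y}
  n6: def={f,i} ue=∅
  n7: def={b,f,i} ue=∅
  n8: def={i,y} ue={b}
  n9: def={i,y} ue={i,y}

Live sets:
  n0: in=∅ out={a,b,y}
  n1: in={b,y} out={a,b,y}
  n2: in={a,b,y} out={a,b,i,y}
  n3: in={a,b,i,y} out={a,b,i,y}
  n4: in={a,b,y} out={a,b,y}
  n5: in={a,b,y} out={b}
  n6: in={b} out={b}
  n7: in={y} out={b,i,y}
  n8: in={b} out=∅
  n9: in={i,y} out=∅

live-out(n5) = ["b"]

Answer: ["b"]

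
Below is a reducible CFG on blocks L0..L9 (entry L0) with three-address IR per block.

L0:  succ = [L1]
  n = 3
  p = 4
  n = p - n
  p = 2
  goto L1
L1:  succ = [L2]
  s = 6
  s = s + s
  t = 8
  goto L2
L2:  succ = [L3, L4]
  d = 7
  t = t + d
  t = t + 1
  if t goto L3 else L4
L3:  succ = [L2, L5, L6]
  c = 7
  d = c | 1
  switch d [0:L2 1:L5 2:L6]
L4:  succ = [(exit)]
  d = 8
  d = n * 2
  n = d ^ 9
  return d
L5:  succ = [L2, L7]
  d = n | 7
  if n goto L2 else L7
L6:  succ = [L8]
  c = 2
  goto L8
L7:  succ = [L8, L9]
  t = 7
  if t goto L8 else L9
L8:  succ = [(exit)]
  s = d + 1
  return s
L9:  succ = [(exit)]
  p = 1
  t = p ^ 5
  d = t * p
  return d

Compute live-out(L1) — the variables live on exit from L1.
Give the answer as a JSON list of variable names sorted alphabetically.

Block summaries:
  L0 def {n,p} use ∅
  L1 def {s,t} use ∅
  L2 def {d,t} use {t}
  L3 def {c,d} use ∅
  L4 def {d,n} use {n}
  L5 def {d} use {n}
  L6 def {c} use ∅
  L7 def {t} use ∅
  L8 def {s} use {d}
  L9 def {d,p,t} use ∅

Backward fixpoint:
  live L0: ∅→{n}
  live L1: {n}→{n,t}
  live L2: {n,t}→{n,t}
  live L3: {n,t}→{d,n,t}
  live L4: {n}→∅
  live L5: {n,t}→{d,n,t}
  live L6: {d}→{d}
  live L7: {d}→{d}
  live L8: {d}→∅
  live L9: ∅→∅

live-out(L1) = ["n", "t"]

Answer: ["n", "t"]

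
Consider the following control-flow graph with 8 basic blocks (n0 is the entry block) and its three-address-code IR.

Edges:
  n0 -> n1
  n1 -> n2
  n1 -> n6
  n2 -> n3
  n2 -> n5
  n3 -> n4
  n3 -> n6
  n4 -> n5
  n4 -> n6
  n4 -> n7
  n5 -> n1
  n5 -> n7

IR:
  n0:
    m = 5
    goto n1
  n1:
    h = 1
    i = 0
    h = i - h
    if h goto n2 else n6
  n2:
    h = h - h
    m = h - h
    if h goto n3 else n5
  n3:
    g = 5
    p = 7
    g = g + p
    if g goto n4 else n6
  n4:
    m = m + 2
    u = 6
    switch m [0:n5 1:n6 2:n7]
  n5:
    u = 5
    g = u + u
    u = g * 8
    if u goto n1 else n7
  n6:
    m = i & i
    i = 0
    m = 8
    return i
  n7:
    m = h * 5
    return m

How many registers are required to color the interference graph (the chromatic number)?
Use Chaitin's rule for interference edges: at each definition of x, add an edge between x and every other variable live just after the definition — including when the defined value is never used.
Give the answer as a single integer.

Answer: 5

Analysis:
Block summaries:
  n0: {m} / ∅
  n1: {h,i} / ∅
  n2: {h,m} / {h}
  n3: {g,p} / ∅
  n4: {m,u} / {m}
  n5: {g,u} / ∅
  n6: {i,m} / {i}
  n7: {m} / {h}

Backward fixpoint:
  n0 li=∅ lo=∅
  n1 li=∅ lo={h,i}
  n2 li={h,i} lo={h,i,m}
  n3 li={h,i,m} lo={h,i,m}
  n4 li={h,i,m} lo={h,i}
  n5 li={h} lo={h}
  n6 li={i} lo=∅
  n7 li={h} lo=∅

Interfere edges:
  g↔{h,i,m,p}
  h↔{g,i,m,p,u}
  i↔{g,h,m,p,u}
  m↔{g,h,i,p,u}
  p↔{g,h,i,m}
  u↔{h,i,m}

Colouring:
  clique {g,h,i,m,p} ⇒ need ≥ 5
  assign g→r3 h→r0 i→r1 m→r2 p→r4 u→r3 — no edge inside a register ⇒ χ ≤ 5
  χ = 5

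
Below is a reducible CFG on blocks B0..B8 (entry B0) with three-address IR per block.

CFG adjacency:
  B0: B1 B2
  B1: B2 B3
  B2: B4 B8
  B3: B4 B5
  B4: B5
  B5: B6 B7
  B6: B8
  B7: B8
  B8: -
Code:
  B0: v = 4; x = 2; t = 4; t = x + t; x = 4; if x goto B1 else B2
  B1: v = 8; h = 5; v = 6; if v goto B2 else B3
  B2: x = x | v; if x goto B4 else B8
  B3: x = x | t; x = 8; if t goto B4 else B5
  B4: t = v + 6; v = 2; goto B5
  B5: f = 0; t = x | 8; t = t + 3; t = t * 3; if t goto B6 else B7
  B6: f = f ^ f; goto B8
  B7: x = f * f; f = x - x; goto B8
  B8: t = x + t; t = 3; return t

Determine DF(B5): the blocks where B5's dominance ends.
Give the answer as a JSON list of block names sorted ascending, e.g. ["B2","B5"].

Answer: ["B8"]

Derivation:
idom tree: B1←B0 B2←B0 B3←B1 B4←B0 B5←B0 B6←B5 B7←B5 B8←B0
Dom at joins:
  B2: preds {B0,B1}: {B0} ∩ {B0,B1} = {B0}; idom=B0
  B4: preds {B2,B3}: {B0,B2} ∩ {B0,B1,B3} = {B0}; idom=B0
  B5: preds {B3,B4}: {B0,B1,B3} ∩ {B0,B4} = {B0}; idom=B0
  B8: preds {B2,B6,B7}: {B0,B2} ∩ {B0,B5,B6} ∩ {B0,B5,B7} = {B0}; idom=B0

Frontier:
  B2←B0: walk · to B0
  B2←B1: walk B1 to B0
  B4←B2: walk B2 to B0
  B4←B3: walk B3→B1 to B0
  B5←B3: walk B3→B1 to B0
  B5←B4: walk B4 to B0
  B8←B2: walk B2 to B0
  B8←B6: walk B6→B5 to B0
  B8←B7: walk B7→B5 to B0
  B0: DF=∅
  B1: DF={B2,B4,B5}
  B2: DF={B4,B8}
  B3: DF={B4,B5}
  B4: DF={B5}
  B5: DF={B8}
  B6: DF={B8}
  B7: DF={B8}
  B8: DF=∅

DF(B5) = ["B8"]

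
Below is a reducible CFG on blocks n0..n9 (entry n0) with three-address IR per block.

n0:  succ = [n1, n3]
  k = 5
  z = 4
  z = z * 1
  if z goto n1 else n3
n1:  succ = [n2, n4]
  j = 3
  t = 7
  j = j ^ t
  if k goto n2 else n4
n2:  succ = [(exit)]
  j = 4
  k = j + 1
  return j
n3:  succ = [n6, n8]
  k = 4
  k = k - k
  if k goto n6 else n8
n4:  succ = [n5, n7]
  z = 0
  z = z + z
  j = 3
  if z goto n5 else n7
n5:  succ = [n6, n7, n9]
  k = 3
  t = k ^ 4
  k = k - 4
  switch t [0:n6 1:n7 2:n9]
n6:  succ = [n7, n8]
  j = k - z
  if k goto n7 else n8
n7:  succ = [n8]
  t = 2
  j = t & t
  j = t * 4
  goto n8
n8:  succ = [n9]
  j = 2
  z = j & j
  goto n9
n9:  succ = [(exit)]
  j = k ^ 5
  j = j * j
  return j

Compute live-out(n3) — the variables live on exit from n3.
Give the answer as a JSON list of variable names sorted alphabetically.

Answer: ["k", "z"]

Derivation:
Per-block:
  n0: {k,z} / ∅
  n1: {j,t} / {k}
  n2: {j,k} / ∅
  n3: {k} / ∅
  n4: {j,z} / ∅
  n5: {k,t} / ∅
  n6: {j} / {k,z}
  n7: {j,t} / ∅
  n8: {j,z} / ∅
  n9: {j} / {k}

Live sets:
  n0: in=∅ out={k,z}
  n1: in={k} out={k}
  n2: in=∅ out=∅
  n3: in={z} out={k,z}
  n4: in={k} out={k,z}
  n5: in={z} out={k,z}
  n6: in={k,z} out={k}
  n7: in={k} out={k}
  n8: in={k} out={k}
  n9: in={k} out=∅

live-out(n3) = ["k", "z"]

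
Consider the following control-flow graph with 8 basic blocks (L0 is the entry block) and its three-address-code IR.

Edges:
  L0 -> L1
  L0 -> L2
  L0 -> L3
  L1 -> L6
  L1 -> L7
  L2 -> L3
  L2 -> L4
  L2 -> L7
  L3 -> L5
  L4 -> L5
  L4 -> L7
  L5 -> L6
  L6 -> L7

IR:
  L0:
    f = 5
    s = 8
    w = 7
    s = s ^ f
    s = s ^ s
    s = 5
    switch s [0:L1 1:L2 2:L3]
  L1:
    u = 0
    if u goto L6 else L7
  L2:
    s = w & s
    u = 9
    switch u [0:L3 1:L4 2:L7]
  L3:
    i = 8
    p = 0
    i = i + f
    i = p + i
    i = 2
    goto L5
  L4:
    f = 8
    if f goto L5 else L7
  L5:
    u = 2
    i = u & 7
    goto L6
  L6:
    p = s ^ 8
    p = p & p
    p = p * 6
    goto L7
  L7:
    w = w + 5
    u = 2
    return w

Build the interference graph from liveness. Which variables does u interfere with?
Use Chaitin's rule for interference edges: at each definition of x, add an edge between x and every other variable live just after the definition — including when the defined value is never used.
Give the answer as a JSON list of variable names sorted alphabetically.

Block summaries:
  L0: {f,s,w} / ∅
  L1: {u} / ∅
  L2: {s,u} / {s,w}
  L3: {i,p} / {f}
  L4: {f} / ∅
  L5: {i,u} / ∅
  L6: {p} / {s}
  L7: {u,w} / {w}

Backward fixpoint:
  L0: in=∅ out={f,s,w}
  L1: in={s,w} out={s,w}
  L2: in={f,s,w} out={f,s,w}
  L3: in={f,s,w} out={s,w}
  L4: in={s,w} out={s,w}
  L5: in={s,w} out={s,w}
  L6: in={s,w} out={w}
  L7: in={w} out=∅

Interference:
  f — {i,p,s,u,w}
  i — {f,p,s,w}
  p — {f,i,s,w}
  s — {f,i,p,u,w}
  u — {f,s,w}
  w — {f,i,p,s,u}

N(u) = ["f", "s", "w"]

Answer: ["f", "s", "w"]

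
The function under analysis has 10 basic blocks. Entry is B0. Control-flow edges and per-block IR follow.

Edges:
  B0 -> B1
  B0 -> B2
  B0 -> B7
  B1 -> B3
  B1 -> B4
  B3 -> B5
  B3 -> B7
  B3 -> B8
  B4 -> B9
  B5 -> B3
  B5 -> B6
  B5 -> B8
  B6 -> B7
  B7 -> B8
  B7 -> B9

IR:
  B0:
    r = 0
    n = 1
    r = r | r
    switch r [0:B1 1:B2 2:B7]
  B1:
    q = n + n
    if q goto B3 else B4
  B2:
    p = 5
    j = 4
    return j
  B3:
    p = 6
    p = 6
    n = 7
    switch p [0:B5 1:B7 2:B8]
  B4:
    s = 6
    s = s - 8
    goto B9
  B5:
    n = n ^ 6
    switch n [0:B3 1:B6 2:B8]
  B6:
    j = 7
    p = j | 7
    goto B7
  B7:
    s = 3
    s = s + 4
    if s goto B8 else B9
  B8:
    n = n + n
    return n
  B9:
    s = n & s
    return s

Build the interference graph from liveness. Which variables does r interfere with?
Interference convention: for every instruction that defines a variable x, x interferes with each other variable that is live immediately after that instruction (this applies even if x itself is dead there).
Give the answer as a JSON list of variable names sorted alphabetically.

Block summaries:
  B0: {n,r} / ∅
  B1: {q} / {n}
  B2: {j,p} / ∅
  B3: {n,p} / ∅
  B4: {s} / ∅
  B5: {n} / {n}
  B6: {j,p} / ∅
  B7: {s} / ∅
  B8: {n} / {n}
  B9: {s} / {n,s}

Liveness:
  B0 li=∅ lo={n}
  B1 li={n} lo={n}
  B2 li=∅ lo=∅
  B3 li=∅ lo={n}
  B4 li={n} lo={n,s}
  B5 li={n} lo={n}
  B6 li={n} lo={n}
  B7 li={n} lo={n,s}
  B8 li={n} lo=∅
  B9 li={n,s} lo=∅

Interfere edges:
  j↔{n}
  n↔{j,p,q,r,s}
  p↔{n}
  q↔{n}
  r↔{n}
  s↔{n}

N(r) = ["n"]

Answer: ["n"]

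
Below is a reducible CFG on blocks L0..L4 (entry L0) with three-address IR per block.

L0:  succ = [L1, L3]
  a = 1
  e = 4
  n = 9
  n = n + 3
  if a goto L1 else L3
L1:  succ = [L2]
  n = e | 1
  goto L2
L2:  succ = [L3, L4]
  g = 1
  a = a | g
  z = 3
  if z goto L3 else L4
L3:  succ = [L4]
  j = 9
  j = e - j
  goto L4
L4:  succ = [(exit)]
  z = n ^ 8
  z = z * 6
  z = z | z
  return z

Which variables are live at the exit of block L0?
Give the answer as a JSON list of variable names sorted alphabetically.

Answer: ["a", "e", "n"]

Working:
Block summaries:
  L0: def={a,e,n} ue=∅
  L1: def={n} ue={e}
  L2: def={a,g,z} ue={a}
  L3: def={j} ue={e}
  L4: def={z} ue={n}

Live sets:
  live L0: ∅→{a,e,n}
  live L1: {a,e}→{a,e,n}
  live L2: {a,e,n}→{e,n}
  live L3: {e,n}→{n}
  live L4: {n}→∅

live-out(L0) = ["a", "e", "n"]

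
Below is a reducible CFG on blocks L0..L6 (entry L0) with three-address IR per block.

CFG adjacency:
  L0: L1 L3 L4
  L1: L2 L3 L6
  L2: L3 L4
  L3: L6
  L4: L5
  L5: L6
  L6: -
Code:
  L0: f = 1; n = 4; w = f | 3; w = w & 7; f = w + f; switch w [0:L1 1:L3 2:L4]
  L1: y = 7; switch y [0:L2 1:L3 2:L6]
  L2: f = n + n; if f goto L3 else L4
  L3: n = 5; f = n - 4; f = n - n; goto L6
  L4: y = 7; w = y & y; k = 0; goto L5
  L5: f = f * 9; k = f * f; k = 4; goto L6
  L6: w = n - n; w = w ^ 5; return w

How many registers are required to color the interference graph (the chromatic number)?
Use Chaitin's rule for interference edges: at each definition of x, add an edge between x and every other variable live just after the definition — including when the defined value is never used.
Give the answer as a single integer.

Per-block:
  L0: {f,n,w} / ∅
  L1: {y} / ∅
  L2: {f} / {n}
  L3: {f,n} / ∅
  L4: {k,w,y} / ∅
  L5: {f,k} / {f}
  L6: {w} / {n}

Live sets:
  L0 li=∅ lo={f,n}
  L1 li={n} lo={n}
  L2 li={n} lo={f,n}
  L3 li=∅ lo={n}
  L4 li={f,n} lo={f,n}
  L5 li={f,n} lo={n}
  L6 li={n} lo=∅

Conflict graph:
  f — {k,n,w,y}
  k — {f,n}
  n — {f,k,w,y}
  w — {f,n}
  y — {f,n}

Registers:
  lower bound: {f,k,n} mutually conflict ⇒ χ ≥ 3
  3-colouring: R0={f}  R1={n}  R2={k,w,y}
  χ = 3

Answer: 3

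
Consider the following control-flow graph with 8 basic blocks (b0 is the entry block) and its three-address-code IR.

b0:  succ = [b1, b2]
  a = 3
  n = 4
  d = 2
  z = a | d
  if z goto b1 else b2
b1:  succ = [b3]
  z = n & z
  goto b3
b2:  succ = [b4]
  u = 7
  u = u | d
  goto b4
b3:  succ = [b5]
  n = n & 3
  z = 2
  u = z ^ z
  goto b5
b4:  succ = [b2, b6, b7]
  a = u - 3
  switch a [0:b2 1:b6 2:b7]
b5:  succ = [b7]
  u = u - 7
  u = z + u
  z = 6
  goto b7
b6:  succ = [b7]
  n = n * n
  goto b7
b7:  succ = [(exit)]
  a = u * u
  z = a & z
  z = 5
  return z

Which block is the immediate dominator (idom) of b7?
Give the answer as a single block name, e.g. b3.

idom tree: b1←b0 b2←b0 b3←b1 b4←b2 b5←b3 b6←b4 b7←b0
Dom∩ at merges:
  b2: preds {b0,b4}: {b0} ∩ {b0,b2,b4} = {b0}; idom=b0
  b7: preds {b4,b5,b6}: {b0,b2,b4} ∩ {b0,b1,b3,b5} ∩ {b0,b2,b4,b6} = {b0}; idom=b0

idom(b7) = b0

Answer: b0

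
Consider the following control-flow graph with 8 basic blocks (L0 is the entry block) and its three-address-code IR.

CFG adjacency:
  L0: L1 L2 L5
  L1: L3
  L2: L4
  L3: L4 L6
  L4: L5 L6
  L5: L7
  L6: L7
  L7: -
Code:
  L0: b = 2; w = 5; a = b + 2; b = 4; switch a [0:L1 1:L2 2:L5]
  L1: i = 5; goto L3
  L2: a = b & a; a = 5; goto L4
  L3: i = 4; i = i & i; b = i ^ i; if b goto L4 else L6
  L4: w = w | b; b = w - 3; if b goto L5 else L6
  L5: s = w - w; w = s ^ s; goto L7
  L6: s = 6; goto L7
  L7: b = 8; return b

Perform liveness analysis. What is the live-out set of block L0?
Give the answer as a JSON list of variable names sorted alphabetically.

Answer: ["a", "b", "w"]

Working:
Block summaries:
  L0: def={a,b,w} ue=∅
  L1: def={i} ue=∅
  L2: def={a} ue={a,b}
  L3: def={b,i} ue=∅
  L4: def={b,w} ue={b,w}
  L5: def={s,w} ue={w}
  L6: def={s} ue=∅
  L7: def={b} ue=∅

Liveness:
  L0 li=∅ lo={a,b,w}
  L1 li={w} lo={w}
  L2 li={a,b,w} lo={b,w}
  L3 li={w} lo={b,w}
  L4 li={b,w} lo={w}
  L5 li={w} lo=∅
  L6 li=∅ lo=∅
  L7 li=∅ lo=∅

live-out(L0) = ["a", "b", "w"]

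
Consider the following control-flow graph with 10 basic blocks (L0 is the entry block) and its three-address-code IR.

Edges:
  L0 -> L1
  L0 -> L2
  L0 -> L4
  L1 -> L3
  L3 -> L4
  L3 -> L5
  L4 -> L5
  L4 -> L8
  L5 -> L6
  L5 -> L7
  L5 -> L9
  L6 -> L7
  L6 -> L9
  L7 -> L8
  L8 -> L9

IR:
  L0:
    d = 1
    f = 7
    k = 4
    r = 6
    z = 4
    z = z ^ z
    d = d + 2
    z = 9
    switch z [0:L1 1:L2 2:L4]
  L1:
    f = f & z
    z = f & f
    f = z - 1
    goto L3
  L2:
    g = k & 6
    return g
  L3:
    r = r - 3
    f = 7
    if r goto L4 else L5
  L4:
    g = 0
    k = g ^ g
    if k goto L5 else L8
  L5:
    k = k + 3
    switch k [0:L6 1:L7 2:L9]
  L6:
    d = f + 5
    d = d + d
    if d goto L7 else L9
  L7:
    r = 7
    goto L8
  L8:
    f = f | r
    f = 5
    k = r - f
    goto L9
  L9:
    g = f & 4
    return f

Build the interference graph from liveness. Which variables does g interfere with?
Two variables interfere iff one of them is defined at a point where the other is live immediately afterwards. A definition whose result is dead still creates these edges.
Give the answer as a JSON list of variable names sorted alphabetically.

Per-block:
  L0: def={d,f,k,r,z} ue=∅
  L1: def={f,z} ue={f,z}
  L2: def={g} ue={k}
  L3: def={f,r} ue={r}
  L4: def={g,k} ue=∅
  L5: def={k} ue={k}
  L6: def={d} ue={f}
  L7: def={r} ue=∅
  L8: def={f,k} ue={f,r}
  L9: def={g} ue={f}

Live sets:
  live L0: ∅→{f,k,r,z}
  live L1: {f,k,r,z}→{k,r}
  live L2: {k}→∅
  live L3: {k,r}→{f,k,r}
  live L4: {f,r}→{f,k,r}
  live L5: {f,k}→{f}
  live L6: {f}→{f}
  live L7: {f}→{f,r}
  live L8: {f,r}→{f}
  live L9: {f}→∅

Conflict graph:
  d↔{f,k,r,z}
  f↔{d,g,k,r,z}
  g↔{f,r}
  k↔{d,f,r,z}
  r↔{d,f,g,k,z}
  z↔{d,f,k,r}

N(g) = ["f", "r"]

Answer: ["f", "r"]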